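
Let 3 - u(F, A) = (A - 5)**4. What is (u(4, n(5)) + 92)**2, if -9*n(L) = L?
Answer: 31659809157025/43046721 ≈ 7.3548e+5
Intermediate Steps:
n(L) = -L/9
u(F, A) = 3 - (-5 + A)**4 (u(F, A) = 3 - (A - 5)**4 = 3 - (-5 + A)**4)
(u(4, n(5)) + 92)**2 = ((3 - (-5 - 1/9*5)**4) + 92)**2 = ((3 - (-5 - 5/9)**4) + 92)**2 = ((3 - (-50/9)**4) + 92)**2 = ((3 - 1*6250000/6561) + 92)**2 = ((3 - 6250000/6561) + 92)**2 = (-6230317/6561 + 92)**2 = (-5626705/6561)**2 = 31659809157025/43046721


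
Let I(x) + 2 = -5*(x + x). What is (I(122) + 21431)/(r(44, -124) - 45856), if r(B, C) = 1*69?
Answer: -2887/6541 ≈ -0.44137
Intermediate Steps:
r(B, C) = 69
I(x) = -2 - 10*x (I(x) = -2 - 5*(x + x) = -2 - 10*x)
(I(122) + 21431)/(r(44, -124) - 45856) = ((-2 - 10*122) + 21431)/(69 - 45856) = ((-2 - 1220) + 21431)/(-45787) = (-1222 + 21431)*(-1/45787) = 20209*(-1/45787) = -2887/6541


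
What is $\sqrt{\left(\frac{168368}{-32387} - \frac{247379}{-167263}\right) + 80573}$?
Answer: $\frac{\sqrt{2364344144540105078077962}}{5417146781} \approx 283.85$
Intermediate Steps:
$\sqrt{\left(\frac{168368}{-32387} - \frac{247379}{-167263}\right) + 80573} = \sqrt{\left(168368 \left(- \frac{1}{32387}\right) - - \frac{247379}{167263}\right) + 80573} = \sqrt{\left(- \frac{168368}{32387} + \frac{247379}{167263}\right) + 80573} = \sqrt{- \frac{20149873111}{5417146781} + 80573} = \sqrt{\frac{436455617712402}{5417146781}} = \frac{\sqrt{2364344144540105078077962}}{5417146781}$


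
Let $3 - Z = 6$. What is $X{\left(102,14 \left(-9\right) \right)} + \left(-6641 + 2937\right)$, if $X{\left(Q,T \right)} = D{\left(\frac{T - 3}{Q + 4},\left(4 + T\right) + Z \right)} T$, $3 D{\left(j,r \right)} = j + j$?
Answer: $- \frac{190894}{53} \approx -3601.8$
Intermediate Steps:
$Z = -3$ ($Z = 3 - 6 = -3$)
$D{\left(j,r \right)} = \frac{2 j}{3}$ ($D{\left(j,r \right)} = \frac{j + j}{3} = \frac{2 j}{3}$)
$X{\left(Q,T \right)} = \frac{2 T \left(-3 + T\right)}{3 \left(4 + Q\right)}$ ($X{\left(Q,T \right)} = \frac{2 \frac{T - 3}{Q + 4}}{3} T = \frac{2 \frac{-3 + T}{4 + Q}}{3} T = \frac{2 \left(-3 + T\right)}{3 \left(4 + Q\right)} T = \frac{2 T \left(-3 + T\right)}{3 \left(4 + Q\right)}$)
$X{\left(102,14 \left(-9\right) \right)} + \left(-6641 + 2937\right) = \frac{2 \cdot 14 \left(-9\right) \left(-3 + 14 \left(-9\right)\right)}{3 \left(4 + 102\right)} + \left(-6641 + 2937\right) = \frac{2}{3} \left(-126\right) \frac{1}{106} \left(-3 - 126\right) - 3704 = \frac{2}{3} \left(-126\right) \frac{1}{106} \left(-129\right) - 3704 = \frac{5418}{53} - 3704 = - \frac{190894}{53}$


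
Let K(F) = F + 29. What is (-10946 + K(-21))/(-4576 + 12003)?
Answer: -10938/7427 ≈ -1.4727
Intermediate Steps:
K(F) = 29 + F
(-10946 + K(-21))/(-4576 + 12003) = (-10946 + (29 - 21))/(-4576 + 12003) = (-10946 + 8)/7427 = -10938*1/7427 = -10938/7427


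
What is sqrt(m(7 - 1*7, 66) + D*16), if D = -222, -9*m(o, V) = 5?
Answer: I*sqrt(31973)/3 ≈ 59.603*I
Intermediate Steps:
m(o, V) = -5/9 (m(o, V) = -1/9*5 = -5/9)
sqrt(m(7 - 1*7, 66) + D*16) = sqrt(-5/9 - 222*16) = sqrt(-5/9 - 3552) = sqrt(-31973/9) = I*sqrt(31973)/3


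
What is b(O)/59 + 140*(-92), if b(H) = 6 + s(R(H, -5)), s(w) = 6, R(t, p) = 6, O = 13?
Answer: -759908/59 ≈ -12880.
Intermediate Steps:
b(H) = 12 (b(H) = 6 + 6 = 12)
b(O)/59 + 140*(-92) = 12/59 + 140*(-92) = 12*(1/59) - 12880 = 12/59 - 12880 = -759908/59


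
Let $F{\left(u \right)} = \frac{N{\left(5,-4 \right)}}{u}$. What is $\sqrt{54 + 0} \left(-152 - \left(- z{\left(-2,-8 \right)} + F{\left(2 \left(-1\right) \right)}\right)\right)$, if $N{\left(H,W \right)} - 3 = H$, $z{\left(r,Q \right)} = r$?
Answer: $- 450 \sqrt{6} \approx -1102.3$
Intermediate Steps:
$N{\left(H,W \right)} = 3 + H$
$F{\left(u \right)} = \frac{8}{u}$ ($F{\left(u \right)} = \frac{3 + 5}{u} = \frac{8}{u}$)
$\sqrt{54 + 0} \left(-152 - \left(- z{\left(-2,-8 \right)} + F{\left(2 \left(-1\right) \right)}\right)\right) = \sqrt{54 + 0} \left(-152 - \left(2 + \frac{8}{2 \left(-1\right)}\right)\right) = \sqrt{54} \left(-152 - \left(2 + \frac{8}{-2}\right)\right) = 3 \sqrt{6} \left(-152 - \left(2 + 8 \left(- \frac{1}{2}\right)\right)\right) = 3 \sqrt{6} \left(-152 - -2\right) = 3 \sqrt{6} \left(-152 + \left(-2 + 4\right)\right) = 3 \sqrt{6} \left(-152 + 2\right) = 3 \sqrt{6} \left(-150\right) = - 450 \sqrt{6}$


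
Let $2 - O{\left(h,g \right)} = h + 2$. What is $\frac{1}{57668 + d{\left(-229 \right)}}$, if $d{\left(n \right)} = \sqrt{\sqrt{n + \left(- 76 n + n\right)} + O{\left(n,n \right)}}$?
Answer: $\frac{1}{57668 + \sqrt{229 + \sqrt{16946}}} \approx 1.7335 \cdot 10^{-5}$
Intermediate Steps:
$O{\left(h,g \right)} = - h$ ($O{\left(h,g \right)} = 2 - \left(h + 2\right) = 2 - \left(2 + h\right) = - h$)
$d{\left(n \right)} = \sqrt{- n + \sqrt{74} \sqrt{- n}}$ ($d{\left(n \right)} = \sqrt{\sqrt{n + \left(- 76 n + n\right)} - n} = \sqrt{\sqrt{n - 75 n} - n} = \sqrt{\sqrt{- 74 n} - n} = \sqrt{\sqrt{74} \sqrt{- n} - n} = \sqrt{- n + \sqrt{74} \sqrt{- n}}$)
$\frac{1}{57668 + d{\left(-229 \right)}} = \frac{1}{57668 + \sqrt{\left(-1\right) \left(-229\right) + \sqrt{74} \sqrt{\left(-1\right) \left(-229\right)}}} = \frac{1}{57668 + \sqrt{229 + \sqrt{74} \sqrt{229}}} = \frac{1}{57668 + \sqrt{229 + \sqrt{16946}}}$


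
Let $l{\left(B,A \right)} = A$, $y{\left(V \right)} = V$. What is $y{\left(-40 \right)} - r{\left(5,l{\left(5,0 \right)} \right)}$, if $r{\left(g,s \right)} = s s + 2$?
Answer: $-42$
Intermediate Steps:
$r{\left(g,s \right)} = 2 + s^{2}$ ($r{\left(g,s \right)} = s^{2} + 2 = 2 + s^{2}$)
$y{\left(-40 \right)} - r{\left(5,l{\left(5,0 \right)} \right)} = -40 - \left(2 + 0^{2}\right) = -40 - \left(2 + 0\right) = -40 - 2 = -42$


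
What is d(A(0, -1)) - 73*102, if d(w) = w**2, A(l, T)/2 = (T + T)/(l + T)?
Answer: -7430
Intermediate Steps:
A(l, T) = 4*T/(T + l) (A(l, T) = 2*((T + T)/(l + T)) = 2*((2*T)/(T + l)) = 2*(2*T/(T + l)) = 4*T/(T + l))
d(A(0, -1)) - 73*102 = (4*(-1)/(-1 + 0))**2 - 73*102 = (4*(-1)/(-1))**2 - 7446 = (4*(-1)*(-1))**2 - 7446 = 4**2 - 7446 = 16 - 7446 = -7430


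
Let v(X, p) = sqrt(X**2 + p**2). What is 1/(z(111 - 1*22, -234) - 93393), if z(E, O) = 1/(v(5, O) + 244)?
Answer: -444083471/41474264819212 + sqrt(54781)/41474264819212 ≈ -1.0707e-5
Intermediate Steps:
z(E, O) = 1/(244 + sqrt(25 + O**2)) (z(E, O) = 1/(sqrt(5**2 + O**2) + 244) = 1/(sqrt(25 + O**2) + 244) = 1/(244 + sqrt(25 + O**2)))
1/(z(111 - 1*22, -234) - 93393) = 1/(1/(244 + sqrt(25 + (-234)**2)) - 93393) = 1/(1/(244 + sqrt(25 + 54756)) - 93393) = 1/(1/(244 + sqrt(54781)) - 93393) = 1/(-93393 + 1/(244 + sqrt(54781)))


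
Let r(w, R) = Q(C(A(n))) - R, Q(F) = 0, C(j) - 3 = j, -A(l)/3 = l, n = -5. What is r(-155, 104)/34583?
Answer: -104/34583 ≈ -0.0030073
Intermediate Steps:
A(l) = -3*l
C(j) = 3 + j
r(w, R) = -R (r(w, R) = 0 - R = -R)
r(-155, 104)/34583 = -1*104/34583 = -104*1/34583 = -104/34583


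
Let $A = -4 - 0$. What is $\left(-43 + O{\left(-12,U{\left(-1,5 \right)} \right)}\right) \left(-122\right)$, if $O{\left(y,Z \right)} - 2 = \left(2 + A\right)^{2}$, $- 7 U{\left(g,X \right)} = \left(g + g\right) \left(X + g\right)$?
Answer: $4514$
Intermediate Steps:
$A = -4$ ($A = -4 + 0 = -4$)
$U{\left(g,X \right)} = - \frac{2 g \left(X + g\right)}{7}$ ($U{\left(g,X \right)} = - \frac{\left(g + g\right) \left(X + g\right)}{7} = - \frac{2 g \left(X + g\right)}{7}$)
$O{\left(y,Z \right)} = 6$ ($O{\left(y,Z \right)} = 2 + \left(2 - 4\right)^{2} = 2 + \left(-2\right)^{2} = 2 + 4 = 6$)
$\left(-43 + O{\left(-12,U{\left(-1,5 \right)} \right)}\right) \left(-122\right) = \left(-43 + 6\right) \left(-122\right) = \left(-37\right) \left(-122\right) = 4514$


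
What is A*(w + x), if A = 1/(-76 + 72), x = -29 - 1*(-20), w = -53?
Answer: 31/2 ≈ 15.500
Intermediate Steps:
x = -9 (x = -29 + 20 = -9)
A = -¼ (A = 1/(-4) = -¼ ≈ -0.25000)
A*(w + x) = -(-53 - 9)/4 = -¼*(-62) = 31/2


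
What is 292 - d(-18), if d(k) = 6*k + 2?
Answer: 398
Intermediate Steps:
d(k) = 2 + 6*k
292 - d(-18) = 292 - (2 + 6*(-18)) = 292 - (2 - 108) = 292 - 1*(-106) = 292 + 106 = 398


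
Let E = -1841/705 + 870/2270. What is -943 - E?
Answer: -150556433/160035 ≈ -940.77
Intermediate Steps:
E = -356572/160035 (E = -1841*1/705 + 870*(1/2270) = -1841/705 + 87/227 = -356572/160035 ≈ -2.2281)
-943 - E = -943 - 1*(-356572/160035) = -943 + 356572/160035 = -150556433/160035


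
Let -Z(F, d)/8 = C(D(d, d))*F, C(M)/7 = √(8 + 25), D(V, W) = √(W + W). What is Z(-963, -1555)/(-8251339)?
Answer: -53928*√33/8251339 ≈ -0.037545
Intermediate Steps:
D(V, W) = √2*√W (D(V, W) = √(2*W) = √2*√W)
C(M) = 7*√33 (C(M) = 7*√(8 + 25) = 7*√33)
Z(F, d) = -56*F*√33 (Z(F, d) = -8*7*√33*F = -56*F*√33)
Z(-963, -1555)/(-8251339) = -56*(-963)*√33/(-8251339) = (53928*√33)*(-1/8251339) = -53928*√33/8251339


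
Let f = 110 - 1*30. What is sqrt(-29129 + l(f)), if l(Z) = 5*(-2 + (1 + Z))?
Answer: I*sqrt(28734) ≈ 169.51*I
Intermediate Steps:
f = 80 (f = 110 - 30 = 80)
l(Z) = -5 + 5*Z (l(Z) = 5*(-1 + Z) = -5 + 5*Z)
sqrt(-29129 + l(f)) = sqrt(-29129 + (-5 + 5*80)) = sqrt(-29129 + (-5 + 400)) = sqrt(-29129 + 395) = sqrt(-28734) = I*sqrt(28734)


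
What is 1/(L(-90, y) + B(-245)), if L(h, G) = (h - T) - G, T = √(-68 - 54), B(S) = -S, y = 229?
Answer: I/(√122 - 74*I) ≈ -0.013219 + 0.0019731*I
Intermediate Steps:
T = I*√122 (T = √(-122) = I*√122 ≈ 11.045*I)
L(h, G) = h - G - I*√122 (L(h, G) = (h - I*√122) - G = h - G - I*√122)
1/(L(-90, y) + B(-245)) = 1/((-90 - 1*229 - I*√122) - 1*(-245)) = 1/((-90 - 229 - I*√122) + 245) = 1/((-319 - I*√122) + 245) = 1/(-74 - I*√122)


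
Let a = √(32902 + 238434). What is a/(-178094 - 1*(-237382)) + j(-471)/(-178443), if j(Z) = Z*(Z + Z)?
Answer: -49298/19827 + √67834/29644 ≈ -2.4776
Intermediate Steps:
a = 2*√67834 (a = √271336 = 2*√67834 ≈ 520.90)
j(Z) = 2*Z² (j(Z) = Z*(2*Z) = 2*Z²)
a/(-178094 - 1*(-237382)) + j(-471)/(-178443) = (2*√67834)/(-178094 - 1*(-237382)) + (2*(-471)²)/(-178443) = (2*√67834)/(-178094 + 237382) + (2*221841)*(-1/178443) = (2*√67834)/59288 + 443682*(-1/178443) = (2*√67834)*(1/59288) - 49298/19827 = √67834/29644 - 49298/19827 = -49298/19827 + √67834/29644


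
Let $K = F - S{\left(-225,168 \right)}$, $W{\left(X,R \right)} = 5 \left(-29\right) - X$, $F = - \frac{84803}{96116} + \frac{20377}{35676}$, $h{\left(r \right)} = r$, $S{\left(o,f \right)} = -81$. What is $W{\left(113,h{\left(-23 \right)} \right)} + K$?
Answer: $- \frac{38000372983}{214314651} \approx -177.31$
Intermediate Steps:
$F = - \frac{66679756}{214314651}$ ($F = \left(-84803\right) \frac{1}{96116} + 20377 \cdot \frac{1}{35676} = - \frac{84803}{96116} + \frac{20377}{35676} = - \frac{66679756}{214314651} \approx -0.31113$)
$W{\left(X,R \right)} = -145 - X$
$K = \frac{17292806975}{214314651}$ ($K = - \frac{66679756}{214314651} - -81 = - \frac{66679756}{214314651} + 81 = \frac{17292806975}{214314651} \approx 80.689$)
$W{\left(113,h{\left(-23 \right)} \right)} + K = \left(-145 - 113\right) + \frac{17292806975}{214314651} = -258 + \frac{17292806975}{214314651} = - \frac{38000372983}{214314651}$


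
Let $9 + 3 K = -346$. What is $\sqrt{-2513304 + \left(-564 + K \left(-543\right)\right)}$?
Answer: $i \sqrt{2449613} \approx 1565.1 i$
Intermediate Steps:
$K = - \frac{355}{3}$ ($K = -3 + \frac{1}{3} \left(-346\right) = -3 - \frac{346}{3} = - \frac{355}{3} \approx -118.33$)
$\sqrt{-2513304 + \left(-564 + K \left(-543\right)\right)} = \sqrt{-2513304 - -63691} = \sqrt{-2513304 + \left(-564 + 64255\right)} = \sqrt{-2513304 + 63691} = \sqrt{-2449613} = i \sqrt{2449613}$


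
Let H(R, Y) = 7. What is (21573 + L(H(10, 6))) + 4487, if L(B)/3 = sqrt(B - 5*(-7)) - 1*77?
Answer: 25829 + 3*sqrt(42) ≈ 25848.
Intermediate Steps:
L(B) = -231 + 3*sqrt(35 + B) (L(B) = 3*(sqrt(B - 5*(-7)) - 1*77) = 3*(sqrt(B + 35) - 77) = 3*(sqrt(35 + B) - 77) = 3*(-77 + sqrt(35 + B)) = -231 + 3*sqrt(35 + B))
(21573 + L(H(10, 6))) + 4487 = (21573 + (-231 + 3*sqrt(35 + 7))) + 4487 = (21573 + (-231 + 3*sqrt(42))) + 4487 = (21342 + 3*sqrt(42)) + 4487 = 25829 + 3*sqrt(42)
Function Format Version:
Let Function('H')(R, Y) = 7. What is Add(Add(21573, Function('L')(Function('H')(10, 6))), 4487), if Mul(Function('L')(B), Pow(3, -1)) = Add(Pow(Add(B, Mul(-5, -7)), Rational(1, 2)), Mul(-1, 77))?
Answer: Add(25829, Mul(3, Pow(42, Rational(1, 2)))) ≈ 25848.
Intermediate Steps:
Function('L')(B) = Add(-231, Mul(3, Pow(Add(35, B), Rational(1, 2)))) (Function('L')(B) = Mul(3, Add(Pow(Add(B, Mul(-5, -7)), Rational(1, 2)), Mul(-1, 77))) = Mul(3, Add(Pow(Add(B, 35), Rational(1, 2)), -77)) = Mul(3, Add(Pow(Add(35, B), Rational(1, 2)), -77)) = Mul(3, Add(-77, Pow(Add(35, B), Rational(1, 2)))) = Add(-231, Mul(3, Pow(Add(35, B), Rational(1, 2)))))
Add(Add(21573, Function('L')(Function('H')(10, 6))), 4487) = Add(Add(21573, Add(-231, Mul(3, Pow(Add(35, 7), Rational(1, 2))))), 4487) = Add(Add(21573, Add(-231, Mul(3, Pow(42, Rational(1, 2))))), 4487) = Add(Add(21342, Mul(3, Pow(42, Rational(1, 2)))), 4487) = Add(25829, Mul(3, Pow(42, Rational(1, 2))))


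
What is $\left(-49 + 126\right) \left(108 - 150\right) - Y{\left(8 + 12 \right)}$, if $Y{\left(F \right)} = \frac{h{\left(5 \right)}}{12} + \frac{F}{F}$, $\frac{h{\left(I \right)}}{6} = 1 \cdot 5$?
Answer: $- \frac{6475}{2} \approx -3237.5$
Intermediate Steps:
$h{\left(I \right)} = 30$ ($h{\left(I \right)} = 6 \cdot 1 \cdot 5 = 6 \cdot 5 = 30$)
$Y{\left(F \right)} = \frac{7}{2}$ ($Y{\left(F \right)} = \frac{30}{12} + \frac{F}{F} = 30 \cdot \frac{1}{12} + 1 = \frac{5}{2} + 1 = \frac{7}{2}$)
$\left(-49 + 126\right) \left(108 - 150\right) - Y{\left(8 + 12 \right)} = \left(-49 + 126\right) \left(108 - 150\right) - \frac{7}{2} = 77 \left(-42\right) - \frac{7}{2} = -3234 - \frac{7}{2} = - \frac{6475}{2}$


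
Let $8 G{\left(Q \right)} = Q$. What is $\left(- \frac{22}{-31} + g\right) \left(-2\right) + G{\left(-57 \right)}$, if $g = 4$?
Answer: $- \frac{4103}{248} \approx -16.544$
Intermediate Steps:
$G{\left(Q \right)} = \frac{Q}{8}$
$\left(- \frac{22}{-31} + g\right) \left(-2\right) + G{\left(-57 \right)} = \left(- \frac{22}{-31} + 4\right) \left(-2\right) + \frac{1}{8} \left(-57\right) = \left(\left(-22\right) \left(- \frac{1}{31}\right) + 4\right) \left(-2\right) - \frac{57}{8} = \left(\frac{22}{31} + 4\right) \left(-2\right) - \frac{57}{8} = \frac{146}{31} \left(-2\right) - \frac{57}{8} = - \frac{292}{31} - \frac{57}{8} = - \frac{4103}{248}$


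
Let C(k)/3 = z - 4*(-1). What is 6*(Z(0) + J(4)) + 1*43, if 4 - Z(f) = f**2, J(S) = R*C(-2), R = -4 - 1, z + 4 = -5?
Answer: 517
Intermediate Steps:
z = -9 (z = -4 - 5 = -9)
R = -5
C(k) = -15 (C(k) = 3*(-9 - 4*(-1)) = 3*(-9 + 4) = 3*(-5) = -15)
J(S) = 75 (J(S) = -5*(-15) = 75)
Z(f) = 4 - f**2
6*(Z(0) + J(4)) + 1*43 = 6*((4 - 1*0**2) + 75) + 1*43 = 6*((4 - 1*0) + 75) + 43 = 6*((4 + 0) + 75) + 43 = 6*(4 + 75) + 43 = 6*79 + 43 = 474 + 43 = 517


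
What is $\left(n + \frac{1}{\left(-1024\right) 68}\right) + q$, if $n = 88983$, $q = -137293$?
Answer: $- \frac{3363921921}{69632} \approx -48310.0$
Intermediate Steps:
$\left(n + \frac{1}{\left(-1024\right) 68}\right) + q = \left(88983 + \frac{1}{\left(-1024\right) 68}\right) - 137293 = \left(88983 + \frac{1}{-69632}\right) - 137293 = \left(88983 - \frac{1}{69632}\right) - 137293 = \frac{6196064255}{69632} - 137293 = - \frac{3363921921}{69632}$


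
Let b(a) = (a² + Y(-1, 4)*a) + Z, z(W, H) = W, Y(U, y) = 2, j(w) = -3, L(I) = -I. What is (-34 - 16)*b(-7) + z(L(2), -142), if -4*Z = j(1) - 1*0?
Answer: -3579/2 ≈ -1789.5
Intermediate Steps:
Z = ¾ (Z = -(-3 - 1*0)/4 = -(-3 + 0)/4 = -¼*(-3) = ¾ ≈ 0.75000)
b(a) = ¾ + a² + 2*a (b(a) = (a² + 2*a) + ¾ = ¾ + a² + 2*a)
(-34 - 16)*b(-7) + z(L(2), -142) = (-34 - 16)*(¾ + (-7)² + 2*(-7)) - 1*2 = -50*(¾ + 49 - 14) - 2 = -50*143/4 - 2 = -3575/2 - 2 = -3579/2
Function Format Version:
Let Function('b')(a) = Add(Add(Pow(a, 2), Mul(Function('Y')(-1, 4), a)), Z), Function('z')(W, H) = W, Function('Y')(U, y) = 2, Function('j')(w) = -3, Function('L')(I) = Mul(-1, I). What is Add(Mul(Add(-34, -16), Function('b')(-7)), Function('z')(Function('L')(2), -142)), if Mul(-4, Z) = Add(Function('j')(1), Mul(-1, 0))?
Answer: Rational(-3579, 2) ≈ -1789.5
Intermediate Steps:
Z = Rational(3, 4) (Z = Mul(Rational(-1, 4), Add(-3, Mul(-1, 0))) = Mul(Rational(-1, 4), Add(-3, 0)) = Mul(Rational(-1, 4), -3) = Rational(3, 4) ≈ 0.75000)
Function('b')(a) = Add(Rational(3, 4), Pow(a, 2), Mul(2, a)) (Function('b')(a) = Add(Add(Pow(a, 2), Mul(2, a)), Rational(3, 4)) = Add(Rational(3, 4), Pow(a, 2), Mul(2, a)))
Add(Mul(Add(-34, -16), Function('b')(-7)), Function('z')(Function('L')(2), -142)) = Add(Mul(Add(-34, -16), Add(Rational(3, 4), Pow(-7, 2), Mul(2, -7))), Mul(-1, 2)) = Add(Mul(-50, Add(Rational(3, 4), 49, -14)), -2) = Add(Mul(-50, Rational(143, 4)), -2) = Add(Rational(-3575, 2), -2) = Rational(-3579, 2)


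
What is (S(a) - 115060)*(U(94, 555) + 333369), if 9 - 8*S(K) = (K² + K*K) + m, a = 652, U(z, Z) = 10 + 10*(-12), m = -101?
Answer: -295030526851/4 ≈ -7.3758e+10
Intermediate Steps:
U(z, Z) = -110 (U(z, Z) = 10 - 120 = -110)
S(K) = 55/4 - K²/4 (S(K) = 9/8 - ((K² + K*K) - 101)/8 = 9/8 - ((K² + K²) - 101)/8 = 9/8 - (2*K² - 101)/8 = 9/8 - (-101 + 2*K²)/8 = 9/8 + (101/8 - K²/4) = 55/4 - K²/4)
(S(a) - 115060)*(U(94, 555) + 333369) = ((55/4 - ¼*652²) - 115060)*(-110 + 333369) = ((55/4 - ¼*425104) - 115060)*333259 = ((55/4 - 106276) - 115060)*333259 = (-425049/4 - 115060)*333259 = -885289/4*333259 = -295030526851/4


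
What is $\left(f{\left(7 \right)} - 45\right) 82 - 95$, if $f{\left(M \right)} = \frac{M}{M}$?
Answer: $-3703$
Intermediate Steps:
$f{\left(M \right)} = 1$
$\left(f{\left(7 \right)} - 45\right) 82 - 95 = \left(1 - 45\right) 82 - 95 = \left(-44\right) 82 - 95 = -3608 - 95 = -3703$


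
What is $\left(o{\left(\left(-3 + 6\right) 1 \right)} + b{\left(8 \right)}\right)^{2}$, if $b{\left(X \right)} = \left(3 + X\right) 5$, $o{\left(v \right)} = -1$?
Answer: $2916$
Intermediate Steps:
$b{\left(X \right)} = 15 + 5 X$
$\left(o{\left(\left(-3 + 6\right) 1 \right)} + b{\left(8 \right)}\right)^{2} = \left(-1 + \left(15 + 5 \cdot 8\right)\right)^{2} = \left(-1 + \left(15 + 40\right)\right)^{2} = \left(-1 + 55\right)^{2} = 54^{2} = 2916$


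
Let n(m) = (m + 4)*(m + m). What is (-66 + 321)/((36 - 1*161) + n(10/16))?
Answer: -1632/763 ≈ -2.1389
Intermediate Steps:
n(m) = 2*m*(4 + m) (n(m) = (4 + m)*(2*m) = 2*m*(4 + m))
(-66 + 321)/((36 - 1*161) + n(10/16)) = (-66 + 321)/((36 - 1*161) + 2*(10/16)*(4 + 10/16)) = 255/((36 - 161) + 2*(10*(1/16))*(4 + 10*(1/16))) = 255/(-125 + 2*(5/8)*(4 + 5/8)) = 255/(-125 + 2*(5/8)*(37/8)) = 255/(-125 + 185/32) = 255/(-3815/32) = 255*(-32/3815) = -1632/763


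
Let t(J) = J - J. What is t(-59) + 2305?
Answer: 2305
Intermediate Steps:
t(J) = 0
t(-59) + 2305 = 0 + 2305 = 2305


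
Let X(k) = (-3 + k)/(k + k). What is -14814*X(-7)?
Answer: -74070/7 ≈ -10581.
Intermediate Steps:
X(k) = (-3 + k)/(2*k) (X(k) = (-3 + k)/((2*k)) = (-3 + k)*(1/(2*k)) = (-3 + k)/(2*k))
-14814*X(-7) = -7407*(-3 - 7)/(-7) = -7407*(-1)*(-10)/7 = -14814*5/7 = -74070/7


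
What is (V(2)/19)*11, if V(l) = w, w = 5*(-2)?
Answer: -110/19 ≈ -5.7895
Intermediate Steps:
w = -10
V(l) = -10
(V(2)/19)*11 = -10/19*11 = -110/19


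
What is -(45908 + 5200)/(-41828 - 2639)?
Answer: 51108/44467 ≈ 1.1493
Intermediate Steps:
-(45908 + 5200)/(-41828 - 2639) = -51108/(-44467) = -51108*(-1)/44467 = -1*(-51108/44467) = 51108/44467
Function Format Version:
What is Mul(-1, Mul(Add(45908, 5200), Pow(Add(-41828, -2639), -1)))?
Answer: Rational(51108, 44467) ≈ 1.1493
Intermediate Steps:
Mul(-1, Mul(Add(45908, 5200), Pow(Add(-41828, -2639), -1))) = Mul(-1, Mul(51108, Pow(-44467, -1))) = Mul(-1, Mul(51108, Rational(-1, 44467))) = Mul(-1, Rational(-51108, 44467)) = Rational(51108, 44467)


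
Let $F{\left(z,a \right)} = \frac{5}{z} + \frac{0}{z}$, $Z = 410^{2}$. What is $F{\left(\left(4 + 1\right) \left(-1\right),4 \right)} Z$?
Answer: $-168100$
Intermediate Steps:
$Z = 168100$
$F{\left(z,a \right)} = \frac{5}{z}$ ($F{\left(z,a \right)} = \frac{5}{z} + 0 = \frac{5}{z}$)
$F{\left(\left(4 + 1\right) \left(-1\right),4 \right)} Z = \frac{5}{\left(4 + 1\right) \left(-1\right)} 168100 = \frac{5}{5 \left(-1\right)} 168100 = \frac{5}{-5} \cdot 168100 = 5 \left(- \frac{1}{5}\right) 168100 = \left(-1\right) 168100 = -168100$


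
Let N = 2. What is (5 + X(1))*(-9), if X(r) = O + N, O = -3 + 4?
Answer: -72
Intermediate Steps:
O = 1
X(r) = 3 (X(r) = 1 + 2 = 3)
(5 + X(1))*(-9) = (5 + 3)*(-9) = 8*(-9) = -72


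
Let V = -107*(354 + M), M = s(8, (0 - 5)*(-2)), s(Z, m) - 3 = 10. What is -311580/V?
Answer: 311580/39269 ≈ 7.9345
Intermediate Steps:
s(Z, m) = 13 (s(Z, m) = 3 + 10 = 13)
M = 13
V = -39269 (V = -107*(354 + 13) = -107*367 = -39269)
-311580/V = -311580/(-39269) = -311580*(-1/39269) = 311580/39269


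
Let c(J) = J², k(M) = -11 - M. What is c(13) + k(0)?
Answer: 158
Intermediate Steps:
c(13) + k(0) = 13² + (-11 - 1*0) = 169 + (-11 + 0) = 169 - 11 = 158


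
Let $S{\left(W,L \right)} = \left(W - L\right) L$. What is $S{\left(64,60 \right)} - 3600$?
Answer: $-3360$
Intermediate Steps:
$S{\left(W,L \right)} = L \left(W - L\right)$
$S{\left(64,60 \right)} - 3600 = 60 \left(64 - 60\right) - 3600 = 60 \cdot 4 - 3600 = 240 - 3600 = -3360$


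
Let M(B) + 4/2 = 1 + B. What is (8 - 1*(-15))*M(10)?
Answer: 207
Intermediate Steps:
M(B) = -1 + B (M(B) = -2 + (1 + B) = -1 + B)
(8 - 1*(-15))*M(10) = (8 - 1*(-15))*(-1 + 10) = (8 + 15)*9 = 23*9 = 207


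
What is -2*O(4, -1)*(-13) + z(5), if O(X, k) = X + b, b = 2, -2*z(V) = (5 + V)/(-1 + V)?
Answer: 619/4 ≈ 154.75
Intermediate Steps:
z(V) = -(5 + V)/(2*(-1 + V))
O(X, k) = 2 + X (O(X, k) = X + 2 = 2 + X)
-2*O(4, -1)*(-13) + z(5) = -2*(2 + 4)*(-13) + (-5 - 1*5)/(2*(-1 + 5)) = -2*6*(-13) + (1/2)*(-5 - 5)/4 = -12*(-13) + (1/2)*(1/4)*(-10) = 156 - 5/4 = 619/4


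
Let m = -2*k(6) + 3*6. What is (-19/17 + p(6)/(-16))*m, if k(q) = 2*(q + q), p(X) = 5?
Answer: 5835/136 ≈ 42.904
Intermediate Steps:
k(q) = 4*q (k(q) = 2*(2*q) = 4*q)
m = -30 (m = -8*6 + 3*6 = -2*24 + 18 = -48 + 18 = -30)
(-19/17 + p(6)/(-16))*m = (-19/17 + 5/(-16))*(-30) = (-19*1/17 + 5*(-1/16))*(-30) = (-19/17 - 5/16)*(-30) = -389/272*(-30) = 5835/136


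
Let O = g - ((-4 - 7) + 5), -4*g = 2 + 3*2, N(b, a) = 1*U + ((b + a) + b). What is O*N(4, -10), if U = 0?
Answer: -8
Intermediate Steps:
N(b, a) = a + 2*b (N(b, a) = 1*0 + ((b + a) + b) = 0 + ((a + b) + b) = 0 + (a + 2*b) = a + 2*b)
g = -2 (g = -(2 + 3*2)/4 = -(2 + 6)/4 = -1/4*8 = -2)
O = 4 (O = -2 - ((-4 - 7) + 5) = -2 - (-11 + 5) = -2 - 1*(-6) = -2 + 6 = 4)
O*N(4, -10) = 4*(-10 + 2*4) = 4*(-10 + 8) = 4*(-2) = -8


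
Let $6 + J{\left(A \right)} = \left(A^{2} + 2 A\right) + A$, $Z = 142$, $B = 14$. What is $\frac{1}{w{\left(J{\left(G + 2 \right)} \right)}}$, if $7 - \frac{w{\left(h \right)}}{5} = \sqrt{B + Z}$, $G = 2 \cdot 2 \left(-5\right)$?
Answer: $- \frac{7}{535} - \frac{2 \sqrt{39}}{535} \approx -0.03643$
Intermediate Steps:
$G = -20$ ($G = 4 \left(-5\right) = -20$)
$J{\left(A \right)} = -6 + A^{2} + 3 A$ ($J{\left(A \right)} = -6 + \left(\left(A^{2} + 2 A\right) + A\right) = -6 + \left(A^{2} + 3 A\right) = -6 + A^{2} + 3 A$)
$w{\left(h \right)} = 35 - 10 \sqrt{39}$ ($w{\left(h \right)} = 35 - 5 \sqrt{14 + 142} = 35 - 5 \sqrt{156} = 35 - 5 \cdot 2 \sqrt{39} = 35 - 10 \sqrt{39}$)
$\frac{1}{w{\left(J{\left(G + 2 \right)} \right)}} = \frac{1}{35 - 10 \sqrt{39}}$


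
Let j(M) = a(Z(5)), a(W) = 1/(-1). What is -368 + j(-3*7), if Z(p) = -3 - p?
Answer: -369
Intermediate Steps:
a(W) = -1
j(M) = -1
-368 + j(-3*7) = -368 - 1 = -369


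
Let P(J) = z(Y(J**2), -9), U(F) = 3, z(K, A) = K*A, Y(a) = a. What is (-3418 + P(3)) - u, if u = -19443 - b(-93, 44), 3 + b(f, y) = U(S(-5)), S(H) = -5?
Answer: 15944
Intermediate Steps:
z(K, A) = A*K
P(J) = -9*J**2
b(f, y) = 0 (b(f, y) = -3 + 3 = 0)
u = -19443 (u = -19443 - 1*0 = -19443 + 0 = -19443)
(-3418 + P(3)) - u = (-3418 - 9*3**2) - 1*(-19443) = (-3418 - 9*9) + 19443 = (-3418 - 81) + 19443 = -3499 + 19443 = 15944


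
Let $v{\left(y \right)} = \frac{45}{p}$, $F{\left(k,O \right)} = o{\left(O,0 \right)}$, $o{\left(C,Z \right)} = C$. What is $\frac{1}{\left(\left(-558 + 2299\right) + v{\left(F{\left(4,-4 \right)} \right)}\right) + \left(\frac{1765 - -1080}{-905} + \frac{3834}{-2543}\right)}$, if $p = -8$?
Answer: $\frac{3682264}{6372981521} \approx 0.00057779$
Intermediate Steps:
$F{\left(k,O \right)} = O$
$v{\left(y \right)} = - \frac{45}{8}$ ($v{\left(y \right)} = \frac{45}{-8} = 45 \left(- \frac{1}{8}\right) = - \frac{45}{8}$)
$\frac{1}{\left(\left(-558 + 2299\right) + v{\left(F{\left(4,-4 \right)} \right)}\right) + \left(\frac{1765 - -1080}{-905} + \frac{3834}{-2543}\right)} = \frac{1}{\left(\left(-558 + 2299\right) - \frac{45}{8}\right) + \left(\frac{1765 - -1080}{-905} + \frac{3834}{-2543}\right)} = \frac{1}{\left(1741 - \frac{45}{8}\right) + \left(\left(1765 + 1080\right) \left(- \frac{1}{905}\right) + 3834 \left(- \frac{1}{2543}\right)\right)} = \frac{1}{\frac{13883}{8} + \left(2845 \left(- \frac{1}{905}\right) - \frac{3834}{2543}\right)} = \frac{1}{\frac{13883}{8} - \frac{2140921}{460283}} = \frac{1}{\frac{6372981521}{3682264}} = \frac{3682264}{6372981521}$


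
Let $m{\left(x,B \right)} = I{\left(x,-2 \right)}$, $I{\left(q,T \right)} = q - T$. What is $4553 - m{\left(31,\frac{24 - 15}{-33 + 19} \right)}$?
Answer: $4520$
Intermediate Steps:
$m{\left(x,B \right)} = 2 + x$ ($m{\left(x,B \right)} = x - -2 = x + 2 = 2 + x$)
$4553 - m{\left(31,\frac{24 - 15}{-33 + 19} \right)} = 4553 - \left(2 + 31\right) = 4553 - 33 = 4520$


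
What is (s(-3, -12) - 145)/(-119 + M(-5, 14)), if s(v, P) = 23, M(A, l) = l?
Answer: 122/105 ≈ 1.1619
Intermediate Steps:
(s(-3, -12) - 145)/(-119 + M(-5, 14)) = (23 - 145)/(-119 + 14) = -122/(-105) = -122*(-1/105) = 122/105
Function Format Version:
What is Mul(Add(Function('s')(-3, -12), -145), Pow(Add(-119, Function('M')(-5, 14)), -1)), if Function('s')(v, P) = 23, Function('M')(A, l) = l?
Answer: Rational(122, 105) ≈ 1.1619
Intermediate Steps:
Mul(Add(Function('s')(-3, -12), -145), Pow(Add(-119, Function('M')(-5, 14)), -1)) = Mul(Add(23, -145), Pow(Add(-119, 14), -1)) = Mul(-122, Pow(-105, -1)) = Mul(-122, Rational(-1, 105)) = Rational(122, 105)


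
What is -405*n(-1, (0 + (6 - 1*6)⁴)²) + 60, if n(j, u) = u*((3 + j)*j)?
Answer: 60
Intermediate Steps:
n(j, u) = j*u*(3 + j) (n(j, u) = u*(j*(3 + j)) = j*u*(3 + j))
-405*n(-1, (0 + (6 - 1*6)⁴)²) + 60 = -(-405)*(0 + (6 - 1*6)⁴)²*(3 - 1) + 60 = -(-405)*(0 + (6 - 6)⁴)²*2 + 60 = -(-405)*(0 + 0⁴)²*2 + 60 = -(-405)*(0 + 0)²*2 + 60 = -(-405)*0²*2 + 60 = -(-405)*0*2 + 60 = -405*0 + 60 = 0 + 60 = 60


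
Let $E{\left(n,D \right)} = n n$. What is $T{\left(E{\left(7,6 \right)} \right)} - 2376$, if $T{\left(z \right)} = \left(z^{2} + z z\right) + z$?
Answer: $2475$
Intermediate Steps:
$E{\left(n,D \right)} = n^{2}$
$T{\left(z \right)} = z + 2 z^{2}$ ($T{\left(z \right)} = \left(z^{2} + z^{2}\right) + z = 2 z^{2} + z = z + 2 z^{2}$)
$T{\left(E{\left(7,6 \right)} \right)} - 2376 = 7^{2} \left(1 + 2 \cdot 7^{2}\right) - 2376 = 49 \left(1 + 2 \cdot 49\right) - 2376 = 49 \left(1 + 98\right) - 2376 = 49 \cdot 99 - 2376 = 4851 - 2376 = 2475$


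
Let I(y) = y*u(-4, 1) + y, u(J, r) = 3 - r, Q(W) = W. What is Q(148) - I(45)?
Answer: 13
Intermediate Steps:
I(y) = 3*y (I(y) = y*(3 - 1*1) + y = y*(3 - 1) + y = y*2 + y = 2*y + y = 3*y)
Q(148) - I(45) = 148 - 3*45 = 148 - 1*135 = 148 - 135 = 13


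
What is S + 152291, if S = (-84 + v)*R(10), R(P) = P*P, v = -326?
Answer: 111291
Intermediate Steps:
R(P) = P²
S = -41000 (S = (-84 - 326)*10² = -410*100 = -41000)
S + 152291 = -41000 + 152291 = 111291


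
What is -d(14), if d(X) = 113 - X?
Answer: -99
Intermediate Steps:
-d(14) = -(113 - 1*14) = -(113 - 14) = -1*99 = -99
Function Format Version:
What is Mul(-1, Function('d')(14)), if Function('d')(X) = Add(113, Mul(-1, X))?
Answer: -99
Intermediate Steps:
Mul(-1, Function('d')(14)) = Mul(-1, Add(113, Mul(-1, 14))) = Mul(-1, Add(113, -14)) = Mul(-1, 99) = -99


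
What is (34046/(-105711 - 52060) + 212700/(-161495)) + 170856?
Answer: 870647972472730/5095845529 ≈ 1.7085e+5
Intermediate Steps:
(34046/(-105711 - 52060) + 212700/(-161495)) + 170856 = (34046/(-157771) + 212700*(-1/161495)) + 170856 = (34046*(-1/157771) - 42540/32299) + 170856 = (-34046/157771 - 42540/32299) + 170856 = -7811230094/5095845529 + 170856 = 870647972472730/5095845529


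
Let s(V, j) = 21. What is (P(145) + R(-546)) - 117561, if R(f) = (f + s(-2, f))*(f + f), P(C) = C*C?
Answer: 476764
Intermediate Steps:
P(C) = C²
R(f) = 2*f*(21 + f) (R(f) = (f + 21)*(f + f) = (21 + f)*(2*f) = 2*f*(21 + f))
(P(145) + R(-546)) - 117561 = (145² + 2*(-546)*(21 - 546)) - 117561 = (21025 + 2*(-546)*(-525)) - 117561 = (21025 + 573300) - 117561 = 594325 - 117561 = 476764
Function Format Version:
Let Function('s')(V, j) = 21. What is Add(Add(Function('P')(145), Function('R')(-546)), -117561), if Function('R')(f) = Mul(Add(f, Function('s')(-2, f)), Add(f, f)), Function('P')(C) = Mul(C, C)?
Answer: 476764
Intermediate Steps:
Function('P')(C) = Pow(C, 2)
Function('R')(f) = Mul(2, f, Add(21, f)) (Function('R')(f) = Mul(Add(f, 21), Add(f, f)) = Mul(Add(21, f), Mul(2, f)) = Mul(2, f, Add(21, f)))
Add(Add(Function('P')(145), Function('R')(-546)), -117561) = Add(Add(Pow(145, 2), Mul(2, -546, Add(21, -546))), -117561) = Add(Add(21025, Mul(2, -546, -525)), -117561) = Add(Add(21025, 573300), -117561) = Add(594325, -117561) = 476764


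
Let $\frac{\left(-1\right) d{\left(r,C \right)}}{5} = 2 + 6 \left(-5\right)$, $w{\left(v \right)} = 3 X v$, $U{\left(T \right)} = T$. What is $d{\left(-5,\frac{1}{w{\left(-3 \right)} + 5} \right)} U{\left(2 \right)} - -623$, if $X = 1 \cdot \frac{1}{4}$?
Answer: $903$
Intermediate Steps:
$X = \frac{1}{4}$ ($X = 1 \cdot \frac{1}{4} = \frac{1}{4} \approx 0.25$)
$w{\left(v \right)} = \frac{3 v}{4}$ ($w{\left(v \right)} = 3 \cdot \frac{1}{4} v = \frac{3 v}{4}$)
$d{\left(r,C \right)} = 140$ ($d{\left(r,C \right)} = - 5 \left(2 + 6 \left(-5\right)\right) = - 5 \left(2 - 30\right) = \left(-5\right) \left(-28\right) = 140$)
$d{\left(-5,\frac{1}{w{\left(-3 \right)} + 5} \right)} U{\left(2 \right)} - -623 = 140 \cdot 2 - -623 = 280 + 623 = 903$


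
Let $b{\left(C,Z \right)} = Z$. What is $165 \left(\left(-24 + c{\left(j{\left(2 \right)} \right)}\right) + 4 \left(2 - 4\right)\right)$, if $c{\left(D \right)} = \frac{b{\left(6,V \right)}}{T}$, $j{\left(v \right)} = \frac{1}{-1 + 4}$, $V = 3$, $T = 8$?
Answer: $- \frac{41745}{8} \approx -5218.1$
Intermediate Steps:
$j{\left(v \right)} = \frac{1}{3}$
$c{\left(D \right)} = \frac{3}{8}$
$165 \left(\left(-24 + c{\left(j{\left(2 \right)} \right)}\right) + 4 \left(2 - 4\right)\right) = 165 \left(\left(-24 + \frac{3}{8}\right) + 4 \left(2 - 4\right)\right) = 165 \left(- \frac{189}{8} + 4 \left(-2\right)\right) = 165 \left(- \frac{189}{8} - 8\right) = 165 \left(- \frac{253}{8}\right) = - \frac{41745}{8}$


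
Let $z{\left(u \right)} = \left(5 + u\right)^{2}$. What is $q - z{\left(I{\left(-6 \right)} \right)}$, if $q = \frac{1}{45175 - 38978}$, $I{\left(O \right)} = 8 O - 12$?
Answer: $- \frac{18745924}{6197} \approx -3025.0$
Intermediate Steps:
$I{\left(O \right)} = -12 + 8 O$
$q = \frac{1}{6197} \approx 0.00016137$
$q - z{\left(I{\left(-6 \right)} \right)} = \frac{1}{6197} - \left(5 + \left(-12 + 8 \left(-6\right)\right)\right)^{2} = \frac{1}{6197} - \left(5 - 60\right)^{2} = \frac{1}{6197} - \left(-55\right)^{2} = \frac{1}{6197} - 3025 = - \frac{18745924}{6197}$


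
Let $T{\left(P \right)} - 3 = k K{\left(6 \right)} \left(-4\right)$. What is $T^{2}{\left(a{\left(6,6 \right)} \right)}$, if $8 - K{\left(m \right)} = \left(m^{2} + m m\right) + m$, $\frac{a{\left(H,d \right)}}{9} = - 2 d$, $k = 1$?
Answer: $80089$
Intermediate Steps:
$a{\left(H,d \right)} = - 18 d$ ($a{\left(H,d \right)} = 9 \left(- 2 d\right) = - 18 d$)
$K{\left(m \right)} = 8 - m - 2 m^{2}$ ($K{\left(m \right)} = 8 - \left(\left(m^{2} + m m\right) + m\right) = 8 - \left(\left(m^{2} + m^{2}\right) + m\right) = 8 - \left(2 m^{2} + m\right) = 8 - \left(m + 2 m^{2}\right) = 8 - m - 2 m^{2}$)
$T{\left(P \right)} = 283$ ($T{\left(P \right)} = 3 + 1 \left(8 - 6 - 2 \cdot 6^{2}\right) \left(-4\right) = 3 + 1 \left(8 - 6 - 72\right) \left(-4\right) = 3 + 1 \left(-70\right) \left(-4\right) = 3 - -280 = 3 + 280 = 283$)
$T^{2}{\left(a{\left(6,6 \right)} \right)} = 283^{2} = 80089$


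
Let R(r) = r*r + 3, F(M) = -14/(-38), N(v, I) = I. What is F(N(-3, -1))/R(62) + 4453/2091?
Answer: 325497766/152837463 ≈ 2.1297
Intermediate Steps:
F(M) = 7/19 (F(M) = -14*(-1/38) = 7/19)
R(r) = 3 + r**2 (R(r) = r**2 + 3 = 3 + r**2)
F(N(-3, -1))/R(62) + 4453/2091 = 7/(19*(3 + 62**2)) + 4453/2091 = 7/(19*(3 + 3844)) + 4453*(1/2091) = (7/19)/3847 + 4453/2091 = (7/19)*(1/3847) + 4453/2091 = 7/73093 + 4453/2091 = 325497766/152837463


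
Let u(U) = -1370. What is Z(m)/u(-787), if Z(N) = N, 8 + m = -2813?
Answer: 2821/1370 ≈ 2.0591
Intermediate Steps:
m = -2821 (m = -8 - 2813 = -2821)
Z(m)/u(-787) = -2821/(-1370) = -2821*(-1/1370) = 2821/1370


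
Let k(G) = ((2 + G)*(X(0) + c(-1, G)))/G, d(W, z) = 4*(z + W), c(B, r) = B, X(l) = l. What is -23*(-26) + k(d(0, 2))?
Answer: 2387/4 ≈ 596.75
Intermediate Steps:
d(W, z) = 4*W + 4*z (d(W, z) = 4*(W + z) = 4*W + 4*z)
k(G) = (-2 - G)/G (k(G) = ((2 + G)*(0 - 1))/G = ((2 + G)*(-1))/G = (-2 - G)/G)
-23*(-26) + k(d(0, 2)) = -23*(-26) + (-2 - (4*0 + 4*2))/(4*0 + 4*2) = 598 + (-2 - (0 + 8))/(0 + 8) = 598 + (-2 - 1*8)/8 = 598 + (-2 - 8)/8 = 598 + (⅛)*(-10) = 598 - 5/4 = 2387/4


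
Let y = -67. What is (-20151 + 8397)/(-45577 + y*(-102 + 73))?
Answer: 5877/21817 ≈ 0.26938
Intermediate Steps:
(-20151 + 8397)/(-45577 + y*(-102 + 73)) = (-20151 + 8397)/(-45577 - 67*(-102 + 73)) = -11754/(-45577 - 67*(-29)) = -11754/(-45577 + 1943) = -11754/(-43634) = -11754*(-1/43634) = 5877/21817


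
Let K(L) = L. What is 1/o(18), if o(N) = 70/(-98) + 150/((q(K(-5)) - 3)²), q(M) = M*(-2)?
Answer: 49/115 ≈ 0.42609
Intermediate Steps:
q(M) = -2*M
o(N) = 115/49 (o(N) = 70/(-98) + 150/((-2*(-5) - 3)²) = 70*(-1/98) + 150/((10 - 3)²) = -5/7 + 150/(7²) = -5/7 + 150/49 = 115/49)
1/o(18) = 1/(115/49) = 49/115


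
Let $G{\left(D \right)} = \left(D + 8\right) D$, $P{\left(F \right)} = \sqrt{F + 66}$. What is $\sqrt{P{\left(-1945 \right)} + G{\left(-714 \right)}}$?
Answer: $\sqrt{504084 + i \sqrt{1879}} \approx 709.99 + 0.031 i$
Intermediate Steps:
$P{\left(F \right)} = \sqrt{66 + F}$
$G{\left(D \right)} = D \left(8 + D\right)$ ($G{\left(D \right)} = \left(8 + D\right) D = D \left(8 + D\right)$)
$\sqrt{P{\left(-1945 \right)} + G{\left(-714 \right)}} = \sqrt{\sqrt{66 - 1945} - 714 \left(8 - 714\right)} = \sqrt{\sqrt{-1879} - -504084} = \sqrt{i \sqrt{1879} + 504084} = \sqrt{504084 + i \sqrt{1879}}$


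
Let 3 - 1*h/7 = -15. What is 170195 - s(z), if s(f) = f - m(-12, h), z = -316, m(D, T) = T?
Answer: 170637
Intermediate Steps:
h = 126 (h = 21 - 7*(-15) = 21 + 105 = 126)
s(f) = -126 + f (s(f) = f - 1*126 = f - 126 = -126 + f)
170195 - s(z) = 170195 - (-126 - 316) = 170195 - 1*(-442) = 170195 + 442 = 170637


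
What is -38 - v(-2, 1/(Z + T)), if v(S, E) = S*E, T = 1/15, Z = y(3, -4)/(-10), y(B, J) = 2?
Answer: -53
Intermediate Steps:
Z = -⅕ (Z = 2/(-10) = 2*(-⅒) = -⅕ ≈ -0.20000)
T = 1/15 ≈ 0.066667
v(S, E) = E*S
-38 - v(-2, 1/(Z + T)) = -38 - (-2)/(-⅕ + 1/15) = -38 - (-2)/(-2/15) = -38 - (-15)*(-2)/2 = -38 - 1*15 = -38 - 15 = -53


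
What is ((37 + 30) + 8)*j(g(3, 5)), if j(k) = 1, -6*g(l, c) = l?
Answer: 75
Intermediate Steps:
g(l, c) = -l/6
((37 + 30) + 8)*j(g(3, 5)) = ((37 + 30) + 8)*1 = (67 + 8)*1 = 75*1 = 75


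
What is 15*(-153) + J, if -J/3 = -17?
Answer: -2244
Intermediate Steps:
J = 51 (J = -3*(-17) = 51)
15*(-153) + J = 15*(-153) + 51 = -2295 + 51 = -2244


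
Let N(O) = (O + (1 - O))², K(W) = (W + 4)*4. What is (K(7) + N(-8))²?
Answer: 2025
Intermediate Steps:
K(W) = 16 + 4*W (K(W) = (4 + W)*4 = 16 + 4*W)
N(O) = 1 (N(O) = 1² = 1)
(K(7) + N(-8))² = ((16 + 4*7) + 1)² = ((16 + 28) + 1)² = (44 + 1)² = 45² = 2025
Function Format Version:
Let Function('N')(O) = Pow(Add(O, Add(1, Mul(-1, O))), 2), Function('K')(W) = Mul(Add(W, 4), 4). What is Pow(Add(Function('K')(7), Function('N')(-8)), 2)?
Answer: 2025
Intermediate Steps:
Function('K')(W) = Add(16, Mul(4, W)) (Function('K')(W) = Mul(Add(4, W), 4) = Add(16, Mul(4, W)))
Function('N')(O) = 1 (Function('N')(O) = Pow(1, 2) = 1)
Pow(Add(Function('K')(7), Function('N')(-8)), 2) = Pow(Add(Add(16, Mul(4, 7)), 1), 2) = Pow(Add(Add(16, 28), 1), 2) = Pow(Add(44, 1), 2) = Pow(45, 2) = 2025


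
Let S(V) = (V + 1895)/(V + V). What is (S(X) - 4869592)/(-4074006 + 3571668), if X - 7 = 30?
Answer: 90086969/9293253 ≈ 9.6938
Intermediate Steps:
X = 37 (X = 7 + 30 = 37)
S(V) = (1895 + V)/(2*V) (S(V) = (1895 + V)/((2*V)) = (1895 + V)*(1/(2*V)) = (1895 + V)/(2*V))
(S(X) - 4869592)/(-4074006 + 3571668) = ((1/2)*(1895 + 37)/37 - 4869592)/(-4074006 + 3571668) = ((1/2)*(1/37)*1932 - 4869592)/(-502338) = (966/37 - 4869592)*(-1/502338) = -180173938/37*(-1/502338) = 90086969/9293253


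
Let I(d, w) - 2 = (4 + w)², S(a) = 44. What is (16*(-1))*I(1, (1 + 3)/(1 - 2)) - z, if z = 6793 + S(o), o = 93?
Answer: -6869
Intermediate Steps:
I(d, w) = 2 + (4 + w)²
z = 6837 (z = 6793 + 44 = 6837)
(16*(-1))*I(1, (1 + 3)/(1 - 2)) - z = (16*(-1))*(2 + (4 + (1 + 3)/(1 - 2))²) - 1*6837 = -16*(2 + (4 + 4/(-1))²) - 6837 = -16*(2 + (4 + 4*(-1))²) - 6837 = -16*(2 + (4 - 4)²) - 6837 = -16*(2 + 0²) - 6837 = -16*(2 + 0) - 6837 = -16*2 - 6837 = -32 - 6837 = -6869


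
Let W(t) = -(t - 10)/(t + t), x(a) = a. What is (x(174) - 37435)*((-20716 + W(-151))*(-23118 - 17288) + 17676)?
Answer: -4709811894194155/151 ≈ -3.1191e+13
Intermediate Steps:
W(t) = -(-10 + t)/(2*t)
(x(174) - 37435)*((-20716 + W(-151))*(-23118 - 17288) + 17676) = (174 - 37435)*((-20716 + (½)*(10 - 1*(-151))/(-151))*(-23118 - 17288) + 17676) = -37261*((-20716 + (½)*(-1/151)*(10 + 151))*(-40406) + 17676) = -37261*((-20716 + (½)*(-1/151)*161)*(-40406) + 17676) = -37261*((-20716 - 161/302)*(-40406) + 17676) = -37261*(-6256393/302*(-40406) + 17676) = -37261*(126397907779/151 + 17676) = -37261*126400576855/151 = -4709811894194155/151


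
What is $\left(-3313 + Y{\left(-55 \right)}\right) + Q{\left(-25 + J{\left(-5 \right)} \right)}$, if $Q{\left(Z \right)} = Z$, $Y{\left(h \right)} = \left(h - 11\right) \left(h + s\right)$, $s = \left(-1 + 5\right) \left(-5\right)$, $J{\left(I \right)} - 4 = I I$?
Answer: $1641$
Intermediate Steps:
$J{\left(I \right)} = 4 + I^{2}$ ($J{\left(I \right)} = 4 + I I = 4 + I^{2}$)
$s = -20$ ($s = 4 \left(-5\right) = -20$)
$Y{\left(h \right)} = \left(-20 + h\right) \left(-11 + h\right)$ ($Y{\left(h \right)} = \left(h - 11\right) \left(h - 20\right) = \left(-11 + h\right) \left(-20 + h\right) = \left(-20 + h\right) \left(-11 + h\right)$)
$\left(-3313 + Y{\left(-55 \right)}\right) + Q{\left(-25 + J{\left(-5 \right)} \right)} = \left(-3313 + \left(220 + \left(-55\right)^{2} - -1705\right)\right) + \left(-25 + \left(4 + \left(-5\right)^{2}\right)\right) = \left(-3313 + \left(220 + 3025 + 1705\right)\right) + \left(-25 + \left(4 + 25\right)\right) = \left(-3313 + 4950\right) + \left(-25 + 29\right) = 1637 + 4 = 1641$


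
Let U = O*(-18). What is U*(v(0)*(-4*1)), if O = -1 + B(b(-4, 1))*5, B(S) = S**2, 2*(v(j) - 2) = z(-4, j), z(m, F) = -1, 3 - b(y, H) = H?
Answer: 2052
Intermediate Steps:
b(y, H) = 3 - H
v(j) = 3/2 (v(j) = 2 + (1/2)*(-1) = 2 - 1/2 = 3/2)
O = 19 (O = -1 + (3 - 1*1)**2*5 = -1 + (3 - 1)**2*5 = -1 + 2**2*5 = -1 + 4*5 = -1 + 20 = 19)
U = -342 (U = 19*(-18) = -342)
U*(v(0)*(-4*1)) = -513*(-4*1) = -513*(-4) = -342*(-6) = 2052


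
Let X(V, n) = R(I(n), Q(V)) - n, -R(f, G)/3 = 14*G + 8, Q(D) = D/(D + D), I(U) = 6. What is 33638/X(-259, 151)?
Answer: -16819/98 ≈ -171.62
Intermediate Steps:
Q(D) = ½ (Q(D) = D/((2*D)) = D*(1/(2*D)) = ½)
R(f, G) = -24 - 42*G (R(f, G) = -3*(14*G + 8) = -3*(8 + 14*G) = -24 - 42*G)
X(V, n) = -45 - n (X(V, n) = (-24 - 42*½) - n = (-24 - 21) - n = -45 - n)
33638/X(-259, 151) = 33638/(-45 - 1*151) = 33638/(-45 - 151) = 33638/(-196) = 33638*(-1/196) = -16819/98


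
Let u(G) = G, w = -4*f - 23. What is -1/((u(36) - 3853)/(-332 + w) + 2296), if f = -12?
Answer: -307/708689 ≈ -0.00043319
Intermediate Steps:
w = 25 (w = -4*(-12) - 23 = 48 - 23 = 25)
-1/((u(36) - 3853)/(-332 + w) + 2296) = -1/((36 - 3853)/(-332 + 25) + 2296) = -1/(-3817/(-307) + 2296) = -1/(-3817*(-1/307) + 2296) = -1/(3817/307 + 2296) = -1/708689/307 = -1*307/708689 = -307/708689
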